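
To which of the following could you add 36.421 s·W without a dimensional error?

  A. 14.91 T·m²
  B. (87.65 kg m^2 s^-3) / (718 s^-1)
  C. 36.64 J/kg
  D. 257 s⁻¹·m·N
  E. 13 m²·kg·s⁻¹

Reference: W·s = J·s⁻¹·s = kg·m²·s⁻².
Each option:
  A. T·m² = Wb·m⁻²·m² = kg·m²·s⁻²·A⁻¹
  B. [kg·m²·s⁻³] / [s⁻¹] = kg·m²·s⁻²  ← same
  C. J·kg⁻¹ = N·m·kg⁻¹ = m²·s⁻²
  D. N·m·s⁻¹ = kg·m·s⁻²·m·s⁻¹ = kg·m²·s⁻³
  E. kg·m²·s⁻¹
Only B. matches kg·m²·s⁻².

B.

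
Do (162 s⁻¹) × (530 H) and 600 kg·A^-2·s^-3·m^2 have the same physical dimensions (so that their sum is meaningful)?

Yes

In SI base units:
  (162 s⁻¹) × (530 H):  [s⁻¹] · [kg·m²·s⁻²·A⁻²] = kg·m²·s⁻³·A⁻²
  600 kg·A^-2·s^-3·m^2:  kg·m²·s⁻³·A⁻²
Both are kg·m²·s⁻³·A⁻², so they have the same dimensions and can be added.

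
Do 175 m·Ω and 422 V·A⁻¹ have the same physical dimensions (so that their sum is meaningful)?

Expand each in SI base units:
  175 m·Ω:  Ω·m = V·A⁻¹·m = kg·m³·s⁻³·A⁻²
  422 V·A⁻¹:  V·A⁻¹ = J·C⁻¹·A⁻¹ = kg·m²·s⁻³·A⁻²
kg·m³·s⁻³·A⁻² ≠ kg·m²·s⁻³·A⁻², so they cannot be added.

No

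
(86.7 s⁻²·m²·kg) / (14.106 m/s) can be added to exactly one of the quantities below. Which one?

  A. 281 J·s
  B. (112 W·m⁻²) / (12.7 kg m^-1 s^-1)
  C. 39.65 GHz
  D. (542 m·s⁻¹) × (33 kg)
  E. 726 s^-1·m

Reference: [kg·m²·s⁻²] / [m·s⁻¹] = kg·m·s⁻¹.
Each option:
  A. J·s = N·m·s = kg·m²·s⁻¹
  B. [kg·s⁻³] / [kg·m⁻¹·s⁻¹] = m·s⁻²
  C. Hz = s⁻¹
  D. [m·s⁻¹] · [kg] = kg·m·s⁻¹  ← same
  E. m·s⁻¹
Only D. matches kg·m·s⁻¹.

D.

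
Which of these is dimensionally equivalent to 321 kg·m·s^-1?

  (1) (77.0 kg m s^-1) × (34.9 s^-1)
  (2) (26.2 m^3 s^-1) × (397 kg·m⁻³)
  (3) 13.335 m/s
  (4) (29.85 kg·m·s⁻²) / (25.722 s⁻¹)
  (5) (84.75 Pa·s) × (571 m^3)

(4)

Reference: kg·m·s⁻¹.
Each option:
  (1) [kg·m·s⁻¹] · [s⁻¹] = kg·m·s⁻²
  (2) [m³·s⁻¹] · [kg·m⁻³] = kg·s⁻¹
  (3) m·s⁻¹
  (4) [kg·m·s⁻²] / [s⁻¹] = kg·m·s⁻¹  ← same
  (5) [kg·m⁻¹·s⁻¹] · [m³] = kg·m²·s⁻¹
Only (4) matches kg·m·s⁻¹.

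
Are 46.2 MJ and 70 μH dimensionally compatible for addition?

No

Work out the base dimensions of each:
  46.2 MJ:  J = N·m = kg·m²·s⁻²
  70 μH:  H = V·s·A⁻¹ = kg·m²·s⁻²·A⁻²
kg·m²·s⁻² ≠ kg·m²·s⁻²·A⁻², so they cannot be added.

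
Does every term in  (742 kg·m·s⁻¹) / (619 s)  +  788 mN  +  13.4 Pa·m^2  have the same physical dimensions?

Reduce each to base SI dimensions:
  (742 kg·m·s⁻¹) / (619 s):  [kg·m·s⁻¹] / [s] = kg·m·s⁻²
  788 mN:  N = kg·m·s⁻²
  13.4 Pa·m^2:  Pa·m² = N·m⁻²·m² = kg·m·s⁻²
Every term reduces to kg·m·s⁻².

Yes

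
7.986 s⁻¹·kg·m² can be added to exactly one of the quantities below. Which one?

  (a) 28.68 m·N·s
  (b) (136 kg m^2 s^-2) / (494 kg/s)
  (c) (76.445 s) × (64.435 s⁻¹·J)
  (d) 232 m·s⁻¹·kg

(a)

Reference: kg·m²·s⁻¹.
Each option:
  (a) N·m·s = kg·m·s⁻²·m·s = kg·m²·s⁻¹  ← same
  (b) [kg·m²·s⁻²] / [kg·s⁻¹] = m²·s⁻¹
  (c) [s] · [kg·m²·s⁻³] = kg·m²·s⁻²
  (d) kg·m·s⁻¹
Only (a) matches kg·m²·s⁻¹.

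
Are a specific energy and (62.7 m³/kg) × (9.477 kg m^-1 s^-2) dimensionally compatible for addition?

Yes

Expand each in SI base units:
  a specific energy:  [specific energy] = m²·s⁻²
  (62.7 m³/kg) × (9.477 kg m^-1 s^-2):  [kg⁻¹·m³] · [kg·m⁻¹·s⁻²] = m²·s⁻²
Both are m²·s⁻², so they have the same dimensions and can be added.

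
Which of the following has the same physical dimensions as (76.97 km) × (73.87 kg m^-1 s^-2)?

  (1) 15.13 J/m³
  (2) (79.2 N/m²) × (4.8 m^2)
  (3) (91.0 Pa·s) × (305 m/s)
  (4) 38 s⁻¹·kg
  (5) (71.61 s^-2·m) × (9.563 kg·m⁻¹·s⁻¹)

Reference: [m] · [kg·m⁻¹·s⁻²] = kg·s⁻².
Each option:
  (1) J·m⁻³ = N·m·m⁻³ = kg·m⁻¹·s⁻²
  (2) [kg·m⁻¹·s⁻²] · [m²] = kg·m·s⁻²
  (3) [kg·m⁻¹·s⁻¹] · [m·s⁻¹] = kg·s⁻²  ← same
  (4) kg·s⁻¹
  (5) [m·s⁻²] · [kg·m⁻¹·s⁻¹] = kg·s⁻³
Only (3) matches kg·s⁻².

(3)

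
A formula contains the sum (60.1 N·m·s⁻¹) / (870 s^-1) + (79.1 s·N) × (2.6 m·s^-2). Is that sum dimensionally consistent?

No

Reduce each to base SI dimensions:
  (60.1 N·m·s⁻¹) / (870 s^-1):  [kg·m²·s⁻³] / [s⁻¹] = kg·m²·s⁻²
  (79.1 s·N) × (2.6 m·s^-2):  [kg·m·s⁻¹] · [m·s⁻²] = kg·m²·s⁻³
kg·m²·s⁻² ≠ kg·m²·s⁻³, so they cannot be added.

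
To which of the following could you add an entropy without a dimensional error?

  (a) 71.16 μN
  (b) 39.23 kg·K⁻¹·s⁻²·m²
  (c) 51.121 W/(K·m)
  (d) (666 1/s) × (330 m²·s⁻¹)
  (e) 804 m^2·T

(b)

Reference: [entropy] = kg·m²·s⁻²·K⁻¹.
Each option:
  (a) N = kg·m·s⁻²
  (b) kg·m²·s⁻²·K⁻¹  ← same
  (c) W·m⁻¹·K⁻¹ = J·s⁻¹·m⁻¹·K⁻¹ = kg·m·s⁻³·K⁻¹
  (d) [s⁻¹] · [m²·s⁻¹] = m²·s⁻²
  (e) T·m² = Wb·m⁻²·m² = kg·m²·s⁻²·A⁻¹
Only (b) matches kg·m²·s⁻²·K⁻¹.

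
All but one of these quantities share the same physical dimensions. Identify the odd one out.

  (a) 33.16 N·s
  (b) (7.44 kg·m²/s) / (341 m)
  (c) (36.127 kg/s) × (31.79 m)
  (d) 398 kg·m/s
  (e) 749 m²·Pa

(e)

Work out the base dimensions of each:
  (a) N·s = kg·m·s⁻²·s = kg·m·s⁻¹
  (b) [kg·m²·s⁻¹] / [m] = kg·m·s⁻¹
  (c) [kg·s⁻¹] · [m] = kg·m·s⁻¹
  (d) kg·m·s⁻¹
  (e) Pa·m² = N·m⁻²·m² = kg·m·s⁻²
All reduce to kg·m·s⁻¹ except (e), which is kg·m·s⁻².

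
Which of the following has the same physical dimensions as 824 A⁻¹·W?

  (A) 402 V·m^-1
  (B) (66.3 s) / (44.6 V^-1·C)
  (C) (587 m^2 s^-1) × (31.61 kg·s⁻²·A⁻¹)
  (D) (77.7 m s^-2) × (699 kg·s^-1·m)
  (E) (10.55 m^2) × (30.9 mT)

Reference: W·A⁻¹ = J·s⁻¹·A⁻¹ = kg·m²·s⁻³·A⁻¹.
Each option:
  (A) V·m⁻¹ = J·C⁻¹·m⁻¹ = kg·m·s⁻³·A⁻¹
  (B) [s] / [kg⁻¹·m⁻²·s⁴·A²] = kg·m²·s⁻³·A⁻²
  (C) [m²·s⁻¹] · [kg·s⁻²·A⁻¹] = kg·m²·s⁻³·A⁻¹  ← same
  (D) [m·s⁻²] · [kg·m·s⁻¹] = kg·m²·s⁻³
  (E) [m²] · [kg·s⁻²·A⁻¹] = kg·m²·s⁻²·A⁻¹
Only (C) matches kg·m²·s⁻³·A⁻¹.

(C)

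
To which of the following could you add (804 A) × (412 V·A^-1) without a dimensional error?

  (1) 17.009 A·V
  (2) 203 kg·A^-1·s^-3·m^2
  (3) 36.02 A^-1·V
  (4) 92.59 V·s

(2)

Reference: [A] · [kg·m²·s⁻³·A⁻²] = kg·m²·s⁻³·A⁻¹.
Each option:
  (1) V·A = J·C⁻¹·A = kg·m²·s⁻³
  (2) kg·m²·s⁻³·A⁻¹  ← same
  (3) V·A⁻¹ = J·C⁻¹·A⁻¹ = kg·m²·s⁻³·A⁻²
  (4) V·s = J·C⁻¹·s = kg·m²·s⁻²·A⁻¹
Only (2) matches kg·m²·s⁻³·A⁻¹.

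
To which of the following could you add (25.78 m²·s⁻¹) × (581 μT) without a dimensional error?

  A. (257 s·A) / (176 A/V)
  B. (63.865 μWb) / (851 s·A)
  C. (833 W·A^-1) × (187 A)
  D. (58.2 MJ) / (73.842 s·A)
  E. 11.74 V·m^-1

D.

Reference: [m²·s⁻¹] · [kg·s⁻²·A⁻¹] = kg·m²·s⁻³·A⁻¹.
Each option:
  A. [s·A] / [kg⁻¹·m⁻²·s³·A²] = kg·m²·s⁻²·A⁻¹
  B. [kg·m²·s⁻²·A⁻¹] / [s·A] = kg·m²·s⁻³·A⁻²
  C. [kg·m²·s⁻³·A⁻¹] · [A] = kg·m²·s⁻³
  D. [kg·m²·s⁻²] / [s·A] = kg·m²·s⁻³·A⁻¹  ← same
  E. V·m⁻¹ = J·C⁻¹·m⁻¹ = kg·m·s⁻³·A⁻¹
Only D. matches kg·m²·s⁻³·A⁻¹.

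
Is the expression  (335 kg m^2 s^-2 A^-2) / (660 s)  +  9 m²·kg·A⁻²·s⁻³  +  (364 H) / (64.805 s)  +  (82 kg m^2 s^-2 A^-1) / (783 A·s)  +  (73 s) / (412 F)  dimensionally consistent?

Work out the base dimensions of each:
  (335 kg m^2 s^-2 A^-2) / (660 s):  [kg·m²·s⁻²·A⁻²] / [s] = kg·m²·s⁻³·A⁻²
  9 m²·kg·A⁻²·s⁻³:  kg·m²·s⁻³·A⁻²
  (364 H) / (64.805 s):  [kg·m²·s⁻²·A⁻²] / [s] = kg·m²·s⁻³·A⁻²
  (82 kg m^2 s^-2 A^-1) / (783 A·s):  [kg·m²·s⁻²·A⁻¹] / [s·A] = kg·m²·s⁻³·A⁻²
  (73 s) / (412 F):  [s] / [kg⁻¹·m⁻²·s⁴·A²] = kg·m²·s⁻³·A⁻²
Every term reduces to kg·m²·s⁻³·A⁻².

Yes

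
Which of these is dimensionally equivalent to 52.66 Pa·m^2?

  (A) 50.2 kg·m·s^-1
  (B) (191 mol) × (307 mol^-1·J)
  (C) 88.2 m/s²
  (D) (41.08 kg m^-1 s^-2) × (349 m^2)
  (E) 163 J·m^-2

(D)

Reference: Pa·m² = N·m⁻²·m² = kg·m·s⁻².
Each option:
  (A) kg·m·s⁻¹
  (B) [mol] · [kg·m²·s⁻²·mol⁻¹] = kg·m²·s⁻²
  (C) m·s⁻²
  (D) [kg·m⁻¹·s⁻²] · [m²] = kg·m·s⁻²  ← same
  (E) J·m⁻² = N·m·m⁻² = kg·s⁻²
Only (D) matches kg·m·s⁻².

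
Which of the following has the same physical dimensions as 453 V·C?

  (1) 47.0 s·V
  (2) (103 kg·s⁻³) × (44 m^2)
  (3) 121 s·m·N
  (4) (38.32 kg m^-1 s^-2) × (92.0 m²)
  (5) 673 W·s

(5)

Reference: C·V = s·A·J·C⁻¹ = kg·m²·s⁻².
Each option:
  (1) V·s = J·C⁻¹·s = kg·m²·s⁻²·A⁻¹
  (2) [kg·s⁻³] · [m²] = kg·m²·s⁻³
  (3) N·m·s = kg·m·s⁻²·m·s = kg·m²·s⁻¹
  (4) [kg·m⁻¹·s⁻²] · [m²] = kg·m·s⁻²
  (5) W·s = J·s⁻¹·s = kg·m²·s⁻²  ← same
Only (5) matches kg·m²·s⁻².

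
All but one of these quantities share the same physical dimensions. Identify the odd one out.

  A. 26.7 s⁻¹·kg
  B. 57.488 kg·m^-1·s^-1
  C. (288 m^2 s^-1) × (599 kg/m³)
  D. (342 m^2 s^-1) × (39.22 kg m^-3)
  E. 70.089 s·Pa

A.

Expand each in SI base units:
  A. kg·s⁻¹
  B. kg·m⁻¹·s⁻¹
  C. [m²·s⁻¹] · [kg·m⁻³] = kg·m⁻¹·s⁻¹
  D. [m²·s⁻¹] · [kg·m⁻³] = kg·m⁻¹·s⁻¹
  E. Pa·s = N·m⁻²·s = kg·m⁻¹·s⁻¹
All reduce to kg·m⁻¹·s⁻¹ except A., which is kg·s⁻¹.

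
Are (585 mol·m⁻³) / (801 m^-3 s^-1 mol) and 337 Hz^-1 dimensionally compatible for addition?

Dimensions:
  (585 mol·m⁻³) / (801 m^-3 s^-1 mol):  [m⁻³·mol] / [m⁻³·s⁻¹·mol] = s
  337 Hz^-1:  Hz⁻¹ = (s⁻¹)⁻¹ = s
Both are s, so they have the same dimensions and can be added.

Yes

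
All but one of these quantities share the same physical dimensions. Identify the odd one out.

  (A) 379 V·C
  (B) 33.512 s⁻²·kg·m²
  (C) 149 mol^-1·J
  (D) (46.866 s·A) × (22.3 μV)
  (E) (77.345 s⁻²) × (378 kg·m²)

(C)

In SI base units:
  (A) C·V = s·A·J·C⁻¹ = kg·m²·s⁻²
  (B) kg·m²·s⁻²
  (C) J·mol⁻¹ = N·m·mol⁻¹ = kg·m²·s⁻²·mol⁻¹
  (D) [s·A] · [kg·m²·s⁻³·A⁻¹] = kg·m²·s⁻²
  (E) [s⁻²] · [kg·m²] = kg·m²·s⁻²
All reduce to kg·m²·s⁻² except (C), which is kg·m²·s⁻²·mol⁻¹.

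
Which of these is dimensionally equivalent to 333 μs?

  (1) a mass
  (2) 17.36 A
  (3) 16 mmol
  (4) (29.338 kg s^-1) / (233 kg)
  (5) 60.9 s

(5)

Reference: s.
Each option:
  (1) [mass] = kg
  (2) A
  (3) mol
  (4) [kg·s⁻¹] / [kg] = s⁻¹
  (5) s  ← same
Only (5) matches s.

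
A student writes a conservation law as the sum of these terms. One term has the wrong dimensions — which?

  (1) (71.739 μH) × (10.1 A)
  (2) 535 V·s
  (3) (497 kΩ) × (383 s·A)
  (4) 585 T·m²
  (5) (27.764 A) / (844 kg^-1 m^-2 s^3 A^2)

Reduce each to base SI dimensions:
  (1) [kg·m²·s⁻²·A⁻²] · [A] = kg·m²·s⁻²·A⁻¹
  (2) V·s = J·C⁻¹·s = kg·m²·s⁻²·A⁻¹
  (3) [kg·m²·s⁻³·A⁻²] · [s·A] = kg·m²·s⁻²·A⁻¹
  (4) T·m² = Wb·m⁻²·m² = kg·m²·s⁻²·A⁻¹
  (5) [A] / [kg⁻¹·m⁻²·s³·A²] = kg·m²·s⁻³·A⁻¹
All reduce to kg·m²·s⁻²·A⁻¹ except (5), which is kg·m²·s⁻³·A⁻¹.

(5)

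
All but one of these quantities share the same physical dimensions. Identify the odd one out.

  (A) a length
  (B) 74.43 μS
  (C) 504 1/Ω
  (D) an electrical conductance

(A)

Expand each in SI base units:
  (A) [length] = m
  (B) S = Ω⁻¹ = kg⁻¹·m⁻²·s³·A²
  (C) Ω⁻¹ = (V·A⁻¹)⁻¹ = kg⁻¹·m⁻²·s³·A²
  (D) [electrical conductance] = kg⁻¹·m⁻²·s³·A²
All reduce to kg⁻¹·m⁻²·s³·A² except (A), which is m.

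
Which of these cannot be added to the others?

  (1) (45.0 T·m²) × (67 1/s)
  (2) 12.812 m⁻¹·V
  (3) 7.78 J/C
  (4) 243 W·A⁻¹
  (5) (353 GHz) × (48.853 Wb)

Reduce each to base SI dimensions:
  (1) [kg·m²·s⁻²·A⁻¹] · [s⁻¹] = kg·m²·s⁻³·A⁻¹
  (2) V·m⁻¹ = J·C⁻¹·m⁻¹ = kg·m·s⁻³·A⁻¹
  (3) J·C⁻¹ = N·m·(s·A)⁻¹ = kg·m²·s⁻³·A⁻¹
  (4) W·A⁻¹ = J·s⁻¹·A⁻¹ = kg·m²·s⁻³·A⁻¹
  (5) [s⁻¹] · [kg·m²·s⁻²·A⁻¹] = kg·m²·s⁻³·A⁻¹
All reduce to kg·m²·s⁻³·A⁻¹ except (2), which is kg·m·s⁻³·A⁻¹.

(2)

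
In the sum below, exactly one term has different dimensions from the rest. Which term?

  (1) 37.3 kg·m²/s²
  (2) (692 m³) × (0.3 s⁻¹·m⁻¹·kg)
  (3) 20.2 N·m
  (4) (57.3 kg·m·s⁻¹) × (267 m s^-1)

Reduce each to base SI dimensions:
  (1) kg·m²·s⁻²
  (2) [m³] · [kg·m⁻¹·s⁻¹] = kg·m²·s⁻¹
  (3) N·m = kg·m·s⁻²·m = kg·m²·s⁻²
  (4) [kg·m·s⁻¹] · [m·s⁻¹] = kg·m²·s⁻²
All reduce to kg·m²·s⁻² except (2), which is kg·m²·s⁻¹.

(2)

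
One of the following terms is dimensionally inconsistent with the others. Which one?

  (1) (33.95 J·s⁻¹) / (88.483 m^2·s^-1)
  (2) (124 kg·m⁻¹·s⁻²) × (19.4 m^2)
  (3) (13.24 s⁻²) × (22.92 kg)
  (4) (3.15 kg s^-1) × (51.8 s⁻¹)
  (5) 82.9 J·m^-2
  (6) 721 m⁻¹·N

(2)

Work out the base dimensions of each:
  (1) [kg·m²·s⁻³] / [m²·s⁻¹] = kg·s⁻²
  (2) [kg·m⁻¹·s⁻²] · [m²] = kg·m·s⁻²
  (3) [s⁻²] · [kg] = kg·s⁻²
  (4) [kg·s⁻¹] · [s⁻¹] = kg·s⁻²
  (5) J·m⁻² = N·m·m⁻² = kg·s⁻²
  (6) N·m⁻¹ = kg·m·s⁻²·m⁻¹ = kg·s⁻²
All reduce to kg·s⁻² except (2), which is kg·m·s⁻².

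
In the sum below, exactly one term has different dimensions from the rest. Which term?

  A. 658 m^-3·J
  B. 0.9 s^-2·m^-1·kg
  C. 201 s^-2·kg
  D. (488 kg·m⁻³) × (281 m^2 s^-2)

C.

Expand each in SI base units:
  A. J·m⁻³ = N·m·m⁻³ = kg·m⁻¹·s⁻²
  B. kg·m⁻¹·s⁻²
  C. kg·s⁻²
  D. [kg·m⁻³] · [m²·s⁻²] = kg·m⁻¹·s⁻²
All reduce to kg·m⁻¹·s⁻² except C., which is kg·s⁻².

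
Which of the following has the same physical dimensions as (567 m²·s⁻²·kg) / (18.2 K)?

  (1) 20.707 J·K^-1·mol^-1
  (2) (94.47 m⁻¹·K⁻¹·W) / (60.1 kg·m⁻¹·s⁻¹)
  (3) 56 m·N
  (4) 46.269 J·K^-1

Reference: [kg·m²·s⁻²] / [K] = kg·m²·s⁻²·K⁻¹.
Each option:
  (1) J·mol⁻¹·K⁻¹ = N·m·mol⁻¹·K⁻¹ = kg·m²·s⁻²·K⁻¹·mol⁻¹
  (2) [kg·m·s⁻³·K⁻¹] / [kg·m⁻¹·s⁻¹] = m²·s⁻²·K⁻¹
  (3) N·m = kg·m·s⁻²·m = kg·m²·s⁻²
  (4) J·K⁻¹ = N·m·K⁻¹ = kg·m²·s⁻²·K⁻¹  ← same
Only (4) matches kg·m²·s⁻²·K⁻¹.

(4)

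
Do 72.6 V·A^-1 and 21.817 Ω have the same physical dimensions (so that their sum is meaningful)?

Reduce each to base SI dimensions:
  72.6 V·A^-1:  V·A⁻¹ = J·C⁻¹·A⁻¹ = kg·m²·s⁻³·A⁻²
  21.817 Ω:  Ω = V·A⁻¹ = kg·m²·s⁻³·A⁻²
Both are kg·m²·s⁻³·A⁻², so they have the same dimensions and can be added.

Yes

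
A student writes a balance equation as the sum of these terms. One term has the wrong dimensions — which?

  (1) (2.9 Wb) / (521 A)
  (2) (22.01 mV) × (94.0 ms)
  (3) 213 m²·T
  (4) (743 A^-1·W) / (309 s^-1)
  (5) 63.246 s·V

(1)

Reduce each to base SI dimensions:
  (1) [kg·m²·s⁻²·A⁻¹] / [A] = kg·m²·s⁻²·A⁻²
  (2) [kg·m²·s⁻³·A⁻¹] · [s] = kg·m²·s⁻²·A⁻¹
  (3) T·m² = Wb·m⁻²·m² = kg·m²·s⁻²·A⁻¹
  (4) [kg·m²·s⁻³·A⁻¹] / [s⁻¹] = kg·m²·s⁻²·A⁻¹
  (5) V·s = J·C⁻¹·s = kg·m²·s⁻²·A⁻¹
All reduce to kg·m²·s⁻²·A⁻¹ except (1), which is kg·m²·s⁻²·A⁻².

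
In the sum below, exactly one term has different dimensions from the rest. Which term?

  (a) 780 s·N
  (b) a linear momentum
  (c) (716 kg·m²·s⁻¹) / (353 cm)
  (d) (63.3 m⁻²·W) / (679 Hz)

Dimensions:
  (a) N·s = kg·m·s⁻²·s = kg·m·s⁻¹
  (b) [linear momentum] = kg·m·s⁻¹
  (c) [kg·m²·s⁻¹] / [m] = kg·m·s⁻¹
  (d) [kg·s⁻³] / [s⁻¹] = kg·s⁻²
All reduce to kg·m·s⁻¹ except (d), which is kg·s⁻².

(d)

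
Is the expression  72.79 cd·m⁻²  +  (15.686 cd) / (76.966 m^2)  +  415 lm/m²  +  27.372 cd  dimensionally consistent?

In SI base units:
  72.79 cd·m⁻²:  cd·m⁻² = m⁻²·cd
  (15.686 cd) / (76.966 m^2):  [cd] / [m²] = m⁻²·cd
  415 lm/m²:  lm·m⁻² = cd·m⁻² = m⁻²·cd
  27.372 cd:  cd
The terms do not share a single dimension (cd vs m⁻²·cd).

No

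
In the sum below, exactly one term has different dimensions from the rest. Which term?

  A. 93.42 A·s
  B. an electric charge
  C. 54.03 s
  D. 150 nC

C.

Expand each in SI base units:
  A. A·s = s·A
  B. [electric charge] = s·A
  C. s
  D. C = s·A
All reduce to s·A except C., which is s.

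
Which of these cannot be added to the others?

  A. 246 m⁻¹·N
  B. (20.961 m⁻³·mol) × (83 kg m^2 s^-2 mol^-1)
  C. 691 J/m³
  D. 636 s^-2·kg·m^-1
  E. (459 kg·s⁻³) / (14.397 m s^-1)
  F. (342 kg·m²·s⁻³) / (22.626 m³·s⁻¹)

A.

Reduce each to base SI dimensions:
  A. N·m⁻¹ = kg·m·s⁻²·m⁻¹ = kg·s⁻²
  B. [m⁻³·mol] · [kg·m²·s⁻²·mol⁻¹] = kg·m⁻¹·s⁻²
  C. J·m⁻³ = N·m·m⁻³ = kg·m⁻¹·s⁻²
  D. kg·m⁻¹·s⁻²
  E. [kg·s⁻³] / [m·s⁻¹] = kg·m⁻¹·s⁻²
  F. [kg·m²·s⁻³] / [m³·s⁻¹] = kg·m⁻¹·s⁻²
All reduce to kg·m⁻¹·s⁻² except A., which is kg·s⁻².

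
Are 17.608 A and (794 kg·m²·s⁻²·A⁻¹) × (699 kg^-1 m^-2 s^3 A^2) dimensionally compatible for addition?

No

Expand each in SI base units:
  17.608 A:  A
  (794 kg·m²·s⁻²·A⁻¹) × (699 kg^-1 m^-2 s^3 A^2):  [kg·m²·s⁻²·A⁻¹] · [kg⁻¹·m⁻²·s³·A²] = s·A
A ≠ s·A, so they cannot be added.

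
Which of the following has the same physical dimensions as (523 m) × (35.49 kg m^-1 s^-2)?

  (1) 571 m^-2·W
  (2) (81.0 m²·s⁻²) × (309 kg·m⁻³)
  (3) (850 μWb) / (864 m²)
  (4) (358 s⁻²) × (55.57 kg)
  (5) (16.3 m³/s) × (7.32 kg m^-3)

Reference: [m] · [kg·m⁻¹·s⁻²] = kg·s⁻².
Each option:
  (1) W·m⁻² = J·s⁻¹·m⁻² = kg·s⁻³
  (2) [m²·s⁻²] · [kg·m⁻³] = kg·m⁻¹·s⁻²
  (3) [kg·m²·s⁻²·A⁻¹] / [m²] = kg·s⁻²·A⁻¹
  (4) [s⁻²] · [kg] = kg·s⁻²  ← same
  (5) [m³·s⁻¹] · [kg·m⁻³] = kg·s⁻¹
Only (4) matches kg·s⁻².

(4)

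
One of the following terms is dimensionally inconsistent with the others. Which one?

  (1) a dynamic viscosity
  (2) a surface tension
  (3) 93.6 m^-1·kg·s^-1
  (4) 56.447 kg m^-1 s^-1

Reduce each to base SI dimensions:
  (1) [dynamic viscosity] = kg·m⁻¹·s⁻¹
  (2) [surface tension] = kg·s⁻²
  (3) kg·m⁻¹·s⁻¹
  (4) kg·m⁻¹·s⁻¹
All reduce to kg·m⁻¹·s⁻¹ except (2), which is kg·s⁻².

(2)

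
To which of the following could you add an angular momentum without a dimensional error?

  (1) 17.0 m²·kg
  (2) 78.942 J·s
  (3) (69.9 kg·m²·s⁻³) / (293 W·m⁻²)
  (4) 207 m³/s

(2)

Reference: [angular momentum] = kg·m²·s⁻¹.
Each option:
  (1) kg·m²
  (2) J·s = N·m·s = kg·m²·s⁻¹  ← same
  (3) [kg·m²·s⁻³] / [kg·s⁻³] = m²
  (4) m³·s⁻¹
Only (2) matches kg·m²·s⁻¹.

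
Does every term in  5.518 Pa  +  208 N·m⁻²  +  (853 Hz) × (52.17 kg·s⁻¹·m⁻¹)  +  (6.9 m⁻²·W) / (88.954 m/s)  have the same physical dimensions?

Reduce each to base SI dimensions:
  5.518 Pa:  Pa = N·m⁻² = kg·m⁻¹·s⁻²
  208 N·m⁻²:  N·m⁻² = kg·m·s⁻²·m⁻² = kg·m⁻¹·s⁻²
  (853 Hz) × (52.17 kg·s⁻¹·m⁻¹):  [s⁻¹] · [kg·m⁻¹·s⁻¹] = kg·m⁻¹·s⁻²
  (6.9 m⁻²·W) / (88.954 m/s):  [kg·s⁻³] / [m·s⁻¹] = kg·m⁻¹·s⁻²
Every term reduces to kg·m⁻¹·s⁻².

Yes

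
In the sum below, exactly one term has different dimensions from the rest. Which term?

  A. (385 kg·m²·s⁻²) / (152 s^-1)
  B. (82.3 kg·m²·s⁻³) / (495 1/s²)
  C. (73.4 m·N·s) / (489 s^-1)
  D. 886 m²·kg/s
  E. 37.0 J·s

Dimensions:
  A. [kg·m²·s⁻²] / [s⁻¹] = kg·m²·s⁻¹
  B. [kg·m²·s⁻³] / [s⁻²] = kg·m²·s⁻¹
  C. [kg·m²·s⁻¹] / [s⁻¹] = kg·m²
  D. kg·m²·s⁻¹
  E. J·s = N·m·s = kg·m²·s⁻¹
All reduce to kg·m²·s⁻¹ except C., which is kg·m².

C.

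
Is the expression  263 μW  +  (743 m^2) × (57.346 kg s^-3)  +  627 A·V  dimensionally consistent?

Yes

Reduce each to base SI dimensions:
  263 μW:  W = J·s⁻¹ = kg·m²·s⁻³
  (743 m^2) × (57.346 kg s^-3):  [m²] · [kg·s⁻³] = kg·m²·s⁻³
  627 A·V:  V·A = J·C⁻¹·A = kg·m²·s⁻³
Every term reduces to kg·m²·s⁻³.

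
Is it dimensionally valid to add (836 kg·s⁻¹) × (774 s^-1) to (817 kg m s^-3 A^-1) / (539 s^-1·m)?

No

Work out the base dimensions of each:
  (836 kg·s⁻¹) × (774 s^-1):  [kg·s⁻¹] · [s⁻¹] = kg·s⁻²
  (817 kg m s^-3 A^-1) / (539 s^-1·m):  [kg·m·s⁻³·A⁻¹] / [m·s⁻¹] = kg·s⁻²·A⁻¹
kg·s⁻² ≠ kg·s⁻²·A⁻¹, so they cannot be added.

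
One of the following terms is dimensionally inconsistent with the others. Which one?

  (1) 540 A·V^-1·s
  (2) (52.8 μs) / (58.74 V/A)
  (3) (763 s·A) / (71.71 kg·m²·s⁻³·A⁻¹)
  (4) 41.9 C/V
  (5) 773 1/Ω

Work out the base dimensions of each:
  (1) A·s·V⁻¹ = A·s·(J·C⁻¹)⁻¹ = kg⁻¹·m⁻²·s⁴·A²
  (2) [s] / [kg·m²·s⁻³·A⁻²] = kg⁻¹·m⁻²·s⁴·A²
  (3) [s·A] / [kg·m²·s⁻³·A⁻¹] = kg⁻¹·m⁻²·s⁴·A²
  (4) C·V⁻¹ = s·A·(J·C⁻¹)⁻¹ = kg⁻¹·m⁻²·s⁴·A²
  (5) Ω⁻¹ = (V·A⁻¹)⁻¹ = kg⁻¹·m⁻²·s³·A²
All reduce to kg⁻¹·m⁻²·s⁴·A² except (5), which is kg⁻¹·m⁻²·s³·A².

(5)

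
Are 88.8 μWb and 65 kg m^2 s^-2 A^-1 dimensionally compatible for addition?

Yes

Work out the base dimensions of each:
  88.8 μWb:  Wb = V·s = kg·m²·s⁻²·A⁻¹
  65 kg m^2 s^-2 A^-1:  kg·m²·s⁻²·A⁻¹
Both are kg·m²·s⁻²·A⁻¹, so they have the same dimensions and can be added.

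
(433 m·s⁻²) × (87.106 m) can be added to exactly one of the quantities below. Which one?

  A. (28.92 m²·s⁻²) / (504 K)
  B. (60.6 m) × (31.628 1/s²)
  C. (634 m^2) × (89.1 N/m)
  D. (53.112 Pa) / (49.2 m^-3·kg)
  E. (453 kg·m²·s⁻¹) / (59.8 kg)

D.

Reference: [m·s⁻²] · [m] = m²·s⁻².
Each option:
  A. [m²·s⁻²] / [K] = m²·s⁻²·K⁻¹
  B. [m] · [s⁻²] = m·s⁻²
  C. [m²] · [kg·s⁻²] = kg·m²·s⁻²
  D. [kg·m⁻¹·s⁻²] / [kg·m⁻³] = m²·s⁻²  ← same
  E. [kg·m²·s⁻¹] / [kg] = m²·s⁻¹
Only D. matches m²·s⁻².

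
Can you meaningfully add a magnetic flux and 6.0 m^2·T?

Yes

Work out the base dimensions of each:
  a magnetic flux:  [magnetic flux] = kg·m²·s⁻²·A⁻¹
  6.0 m^2·T:  T·m² = Wb·m⁻²·m² = kg·m²·s⁻²·A⁻¹
Both are kg·m²·s⁻²·A⁻¹, so they have the same dimensions and can be added.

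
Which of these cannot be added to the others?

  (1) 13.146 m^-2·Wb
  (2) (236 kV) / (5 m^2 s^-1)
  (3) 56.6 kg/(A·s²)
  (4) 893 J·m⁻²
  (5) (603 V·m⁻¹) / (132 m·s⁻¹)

(4)

Dimensions:
  (1) Wb·m⁻² = V·s·m⁻² = kg·s⁻²·A⁻¹
  (2) [kg·m²·s⁻³·A⁻¹] / [m²·s⁻¹] = kg·s⁻²·A⁻¹
  (3) kg·s⁻²·A⁻¹
  (4) J·m⁻² = N·m·m⁻² = kg·s⁻²
  (5) [kg·m·s⁻³·A⁻¹] / [m·s⁻¹] = kg·s⁻²·A⁻¹
All reduce to kg·s⁻²·A⁻¹ except (4), which is kg·s⁻².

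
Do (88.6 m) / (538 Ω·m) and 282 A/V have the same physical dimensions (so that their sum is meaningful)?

Dimensions:
  (88.6 m) / (538 Ω·m):  [m] / [kg·m³·s⁻³·A⁻²] = kg⁻¹·m⁻²·s³·A²
  282 A/V:  A·V⁻¹ = A·(J·C⁻¹)⁻¹ = kg⁻¹·m⁻²·s³·A²
Both are kg⁻¹·m⁻²·s³·A², so they have the same dimensions and can be added.

Yes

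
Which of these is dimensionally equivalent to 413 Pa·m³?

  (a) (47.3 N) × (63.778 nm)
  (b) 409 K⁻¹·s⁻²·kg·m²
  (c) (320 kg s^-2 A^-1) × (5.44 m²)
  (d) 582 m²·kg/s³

Reference: Pa·m³ = N·m⁻²·m³ = kg·m²·s⁻².
Each option:
  (a) [kg·m·s⁻²] · [m] = kg·m²·s⁻²  ← same
  (b) kg·m²·s⁻²·K⁻¹
  (c) [kg·s⁻²·A⁻¹] · [m²] = kg·m²·s⁻²·A⁻¹
  (d) kg·m²·s⁻³
Only (a) matches kg·m²·s⁻².

(a)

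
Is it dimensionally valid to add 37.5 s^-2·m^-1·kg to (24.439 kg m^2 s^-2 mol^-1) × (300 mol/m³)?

In SI base units:
  37.5 s^-2·m^-1·kg:  kg·m⁻¹·s⁻²
  (24.439 kg m^2 s^-2 mol^-1) × (300 mol/m³):  [kg·m²·s⁻²·mol⁻¹] · [m⁻³·mol] = kg·m⁻¹·s⁻²
Both are kg·m⁻¹·s⁻², so they have the same dimensions and can be added.

Yes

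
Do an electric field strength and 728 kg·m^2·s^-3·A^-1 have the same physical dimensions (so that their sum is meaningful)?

In SI base units:
  an electric field strength:  [electric field strength] = kg·m·s⁻³·A⁻¹
  728 kg·m^2·s^-3·A^-1:  kg·m²·s⁻³·A⁻¹
kg·m·s⁻³·A⁻¹ ≠ kg·m²·s⁻³·A⁻¹, so they cannot be added.

No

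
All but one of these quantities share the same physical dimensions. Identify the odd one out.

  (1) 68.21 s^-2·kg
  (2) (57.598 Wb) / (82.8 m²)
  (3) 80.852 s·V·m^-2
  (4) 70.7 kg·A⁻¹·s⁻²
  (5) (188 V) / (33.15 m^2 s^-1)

(1)

Dimensions:
  (1) kg·s⁻²
  (2) [kg·m²·s⁻²·A⁻¹] / [m²] = kg·s⁻²·A⁻¹
  (3) V·s·m⁻² = J·C⁻¹·s·m⁻² = kg·s⁻²·A⁻¹
  (4) kg·s⁻²·A⁻¹
  (5) [kg·m²·s⁻³·A⁻¹] / [m²·s⁻¹] = kg·s⁻²·A⁻¹
All reduce to kg·s⁻²·A⁻¹ except (1), which is kg·s⁻².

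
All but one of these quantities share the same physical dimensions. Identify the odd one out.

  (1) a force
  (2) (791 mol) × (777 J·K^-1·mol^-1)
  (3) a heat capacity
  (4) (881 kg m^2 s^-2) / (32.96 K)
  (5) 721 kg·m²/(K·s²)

(1)

In SI base units:
  (1) [force] = kg·m·s⁻²
  (2) [mol] · [kg·m²·s⁻²·K⁻¹·mol⁻¹] = kg·m²·s⁻²·K⁻¹
  (3) [heat capacity] = kg·m²·s⁻²·K⁻¹
  (4) [kg·m²·s⁻²] / [K] = kg·m²·s⁻²·K⁻¹
  (5) kg·m²·s⁻²·K⁻¹
All reduce to kg·m²·s⁻²·K⁻¹ except (1), which is kg·m·s⁻².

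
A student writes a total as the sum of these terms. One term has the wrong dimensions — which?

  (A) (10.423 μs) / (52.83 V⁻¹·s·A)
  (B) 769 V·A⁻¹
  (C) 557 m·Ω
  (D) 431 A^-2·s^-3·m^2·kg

(C)

Work out the base dimensions of each:
  (A) [s] / [kg⁻¹·m⁻²·s⁴·A²] = kg·m²·s⁻³·A⁻²
  (B) V·A⁻¹ = J·C⁻¹·A⁻¹ = kg·m²·s⁻³·A⁻²
  (C) Ω·m = V·A⁻¹·m = kg·m³·s⁻³·A⁻²
  (D) kg·m²·s⁻³·A⁻²
All reduce to kg·m²·s⁻³·A⁻² except (C), which is kg·m³·s⁻³·A⁻².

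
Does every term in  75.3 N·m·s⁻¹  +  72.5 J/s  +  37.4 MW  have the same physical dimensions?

Yes

Dimensions:
  75.3 N·m·s⁻¹:  N·m·s⁻¹ = kg·m·s⁻²·m·s⁻¹ = kg·m²·s⁻³
  72.5 J/s:  J·s⁻¹ = N·m·s⁻¹ = kg·m²·s⁻³
  37.4 MW:  W = J·s⁻¹ = kg·m²·s⁻³
Every term reduces to kg·m²·s⁻³.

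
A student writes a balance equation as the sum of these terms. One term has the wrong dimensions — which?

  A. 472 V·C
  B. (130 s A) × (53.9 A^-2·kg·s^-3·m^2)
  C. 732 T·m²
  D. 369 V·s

Work out the base dimensions of each:
  A. C·V = s·A·J·C⁻¹ = kg·m²·s⁻²
  B. [s·A] · [kg·m²·s⁻³·A⁻²] = kg·m²·s⁻²·A⁻¹
  C. T·m² = Wb·m⁻²·m² = kg·m²·s⁻²·A⁻¹
  D. V·s = J·C⁻¹·s = kg·m²·s⁻²·A⁻¹
All reduce to kg·m²·s⁻²·A⁻¹ except A., which is kg·m²·s⁻².

A.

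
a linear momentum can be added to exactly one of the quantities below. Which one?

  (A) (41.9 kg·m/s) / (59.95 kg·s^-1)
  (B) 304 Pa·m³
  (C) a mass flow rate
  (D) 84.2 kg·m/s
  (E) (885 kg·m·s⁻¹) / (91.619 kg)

Reference: [linear momentum] = kg·m·s⁻¹.
Each option:
  (A) [kg·m·s⁻¹] / [kg·s⁻¹] = m
  (B) Pa·m³ = N·m⁻²·m³ = kg·m²·s⁻²
  (C) [mass flow rate] = kg·s⁻¹
  (D) kg·m·s⁻¹  ← same
  (E) [kg·m·s⁻¹] / [kg] = m·s⁻¹
Only (D) matches kg·m·s⁻¹.

(D)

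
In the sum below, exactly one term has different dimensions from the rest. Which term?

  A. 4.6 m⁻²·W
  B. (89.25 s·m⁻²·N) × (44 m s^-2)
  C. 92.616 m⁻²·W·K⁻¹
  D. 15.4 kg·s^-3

Expand each in SI base units:
  A. W·m⁻² = J·s⁻¹·m⁻² = kg·s⁻³
  B. [kg·m⁻¹·s⁻¹] · [m·s⁻²] = kg·s⁻³
  C. W·m⁻²·K⁻¹ = J·s⁻¹·m⁻²·K⁻¹ = kg·s⁻³·K⁻¹
  D. kg·s⁻³
All reduce to kg·s⁻³ except C., which is kg·s⁻³·K⁻¹.

C.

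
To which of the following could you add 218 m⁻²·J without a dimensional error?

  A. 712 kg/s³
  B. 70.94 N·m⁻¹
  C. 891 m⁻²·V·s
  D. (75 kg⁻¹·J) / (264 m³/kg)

Reference: J·m⁻² = N·m·m⁻² = kg·s⁻².
Each option:
  A. kg·s⁻³
  B. N·m⁻¹ = kg·m·s⁻²·m⁻¹ = kg·s⁻²  ← same
  C. V·s·m⁻² = J·C⁻¹·s·m⁻² = kg·s⁻²·A⁻¹
  D. [m²·s⁻²] / [kg⁻¹·m³] = kg·m⁻¹·s⁻²
Only B. matches kg·s⁻².

B.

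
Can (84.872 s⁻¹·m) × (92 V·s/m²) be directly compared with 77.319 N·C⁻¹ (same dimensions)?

Yes

Reduce each to base SI dimensions:
  (84.872 s⁻¹·m) × (92 V·s/m²):  [m·s⁻¹] · [kg·s⁻²·A⁻¹] = kg·m·s⁻³·A⁻¹
  77.319 N·C⁻¹:  N·C⁻¹ = kg·m·s⁻²·(s·A)⁻¹ = kg·m·s⁻³·A⁻¹
Both are kg·m·s⁻³·A⁻¹, so they have the same dimensions and can be added.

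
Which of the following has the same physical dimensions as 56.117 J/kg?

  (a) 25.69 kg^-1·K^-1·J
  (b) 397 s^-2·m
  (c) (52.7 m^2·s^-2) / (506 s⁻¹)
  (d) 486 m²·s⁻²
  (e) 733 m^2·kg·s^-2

(d)

Reference: J·kg⁻¹ = N·m·kg⁻¹ = m²·s⁻².
Each option:
  (a) J·kg⁻¹·K⁻¹ = N·m·kg⁻¹·K⁻¹ = m²·s⁻²·K⁻¹
  (b) m·s⁻²
  (c) [m²·s⁻²] / [s⁻¹] = m²·s⁻¹
  (d) m²·s⁻²  ← same
  (e) kg·m²·s⁻²
Only (d) matches m²·s⁻².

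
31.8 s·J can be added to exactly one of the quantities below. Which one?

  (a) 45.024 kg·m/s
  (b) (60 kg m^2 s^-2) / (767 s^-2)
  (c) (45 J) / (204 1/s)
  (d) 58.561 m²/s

Reference: J·s = N·m·s = kg·m²·s⁻¹.
Each option:
  (a) kg·m·s⁻¹
  (b) [kg·m²·s⁻²] / [s⁻²] = kg·m²
  (c) [kg·m²·s⁻²] / [s⁻¹] = kg·m²·s⁻¹  ← same
  (d) m²·s⁻¹
Only (c) matches kg·m²·s⁻¹.

(c)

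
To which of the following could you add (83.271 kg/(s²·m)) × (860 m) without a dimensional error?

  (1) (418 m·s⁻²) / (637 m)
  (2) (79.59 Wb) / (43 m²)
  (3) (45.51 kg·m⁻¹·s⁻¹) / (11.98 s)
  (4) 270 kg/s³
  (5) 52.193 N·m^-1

Reference: [kg·m⁻¹·s⁻²] · [m] = kg·s⁻².
Each option:
  (1) [m·s⁻²] / [m] = s⁻²
  (2) [kg·m²·s⁻²·A⁻¹] / [m²] = kg·s⁻²·A⁻¹
  (3) [kg·m⁻¹·s⁻¹] / [s] = kg·m⁻¹·s⁻²
  (4) kg·s⁻³
  (5) N·m⁻¹ = kg·m·s⁻²·m⁻¹ = kg·s⁻²  ← same
Only (5) matches kg·s⁻².

(5)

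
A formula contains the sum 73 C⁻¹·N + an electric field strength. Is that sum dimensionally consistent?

Yes

Reduce each to base SI dimensions:
  73 C⁻¹·N:  N·C⁻¹ = kg·m·s⁻²·(s·A)⁻¹ = kg·m·s⁻³·A⁻¹
  an electric field strength:  [electric field strength] = kg·m·s⁻³·A⁻¹
Both are kg·m·s⁻³·A⁻¹, so they have the same dimensions and can be added.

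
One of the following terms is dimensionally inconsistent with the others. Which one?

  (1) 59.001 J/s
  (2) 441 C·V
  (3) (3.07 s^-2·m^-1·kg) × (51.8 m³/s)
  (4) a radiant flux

(2)

Work out the base dimensions of each:
  (1) J·s⁻¹ = N·m·s⁻¹ = kg·m²·s⁻³
  (2) C·V = s·A·J·C⁻¹ = kg·m²·s⁻²
  (3) [kg·m⁻¹·s⁻²] · [m³·s⁻¹] = kg·m²·s⁻³
  (4) [radiant flux] = kg·m²·s⁻³
All reduce to kg·m²·s⁻³ except (2), which is kg·m²·s⁻².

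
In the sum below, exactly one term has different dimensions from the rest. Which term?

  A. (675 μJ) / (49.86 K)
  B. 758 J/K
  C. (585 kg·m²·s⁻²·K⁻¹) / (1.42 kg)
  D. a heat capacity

Dimensions:
  A. [kg·m²·s⁻²] / [K] = kg·m²·s⁻²·K⁻¹
  B. J·K⁻¹ = N·m·K⁻¹ = kg·m²·s⁻²·K⁻¹
  C. [kg·m²·s⁻²·K⁻¹] / [kg] = m²·s⁻²·K⁻¹
  D. [heat capacity] = kg·m²·s⁻²·K⁻¹
All reduce to kg·m²·s⁻²·K⁻¹ except C., which is m²·s⁻²·K⁻¹.

C.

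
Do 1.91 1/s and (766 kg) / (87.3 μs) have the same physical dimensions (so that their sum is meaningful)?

No

Reduce each to base SI dimensions:
  1.91 1/s:  s⁻¹
  (766 kg) / (87.3 μs):  [kg] / [s] = kg·s⁻¹
s⁻¹ ≠ kg·s⁻¹, so they cannot be added.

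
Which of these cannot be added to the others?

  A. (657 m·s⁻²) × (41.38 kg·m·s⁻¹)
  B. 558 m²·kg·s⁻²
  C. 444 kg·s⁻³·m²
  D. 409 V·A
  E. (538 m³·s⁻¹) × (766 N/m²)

B.

Expand each in SI base units:
  A. [m·s⁻²] · [kg·m·s⁻¹] = kg·m²·s⁻³
  B. kg·m²·s⁻²
  C. kg·m²·s⁻³
  D. V·A = J·C⁻¹·A = kg·m²·s⁻³
  E. [m³·s⁻¹] · [kg·m⁻¹·s⁻²] = kg·m²·s⁻³
All reduce to kg·m²·s⁻³ except B., which is kg·m²·s⁻².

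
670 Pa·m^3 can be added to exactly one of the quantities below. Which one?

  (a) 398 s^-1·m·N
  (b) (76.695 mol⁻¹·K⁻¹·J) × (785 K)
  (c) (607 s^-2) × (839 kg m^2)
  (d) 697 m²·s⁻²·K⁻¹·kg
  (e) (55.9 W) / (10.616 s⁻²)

Reference: Pa·m³ = N·m⁻²·m³ = kg·m²·s⁻².
Each option:
  (a) N·m·s⁻¹ = kg·m·s⁻²·m·s⁻¹ = kg·m²·s⁻³
  (b) [kg·m²·s⁻²·K⁻¹·mol⁻¹] · [K] = kg·m²·s⁻²·mol⁻¹
  (c) [s⁻²] · [kg·m²] = kg·m²·s⁻²  ← same
  (d) kg·m²·s⁻²·K⁻¹
  (e) [kg·m²·s⁻³] / [s⁻²] = kg·m²·s⁻¹
Only (c) matches kg·m²·s⁻².

(c)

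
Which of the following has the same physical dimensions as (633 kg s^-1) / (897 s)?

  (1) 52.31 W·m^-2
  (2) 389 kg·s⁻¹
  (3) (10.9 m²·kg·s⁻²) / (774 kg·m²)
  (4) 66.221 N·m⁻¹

Reference: [kg·s⁻¹] / [s] = kg·s⁻².
Each option:
  (1) W·m⁻² = J·s⁻¹·m⁻² = kg·s⁻³
  (2) kg·s⁻¹
  (3) [kg·m²·s⁻²] / [kg·m²] = s⁻²
  (4) N·m⁻¹ = kg·m·s⁻²·m⁻¹ = kg·s⁻²  ← same
Only (4) matches kg·s⁻².

(4)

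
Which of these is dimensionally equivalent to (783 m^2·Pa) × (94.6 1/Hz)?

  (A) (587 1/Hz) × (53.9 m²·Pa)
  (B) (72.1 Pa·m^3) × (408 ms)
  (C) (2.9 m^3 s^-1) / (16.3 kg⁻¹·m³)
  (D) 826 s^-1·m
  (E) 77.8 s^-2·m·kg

Reference: [kg·m·s⁻²] · [s] = kg·m·s⁻¹.
Each option:
  (A) [s] · [kg·m·s⁻²] = kg·m·s⁻¹  ← same
  (B) [kg·m²·s⁻²] · [s] = kg·m²·s⁻¹
  (C) [m³·s⁻¹] / [kg⁻¹·m³] = kg·s⁻¹
  (D) m·s⁻¹
  (E) kg·m·s⁻²
Only (A) matches kg·m·s⁻¹.

(A)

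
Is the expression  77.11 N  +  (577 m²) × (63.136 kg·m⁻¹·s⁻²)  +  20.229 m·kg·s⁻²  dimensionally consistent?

Yes

Work out the base dimensions of each:
  77.11 N:  N = kg·m·s⁻²
  (577 m²) × (63.136 kg·m⁻¹·s⁻²):  [m²] · [kg·m⁻¹·s⁻²] = kg·m·s⁻²
  20.229 m·kg·s⁻²:  kg·m·s⁻²
Every term reduces to kg·m·s⁻².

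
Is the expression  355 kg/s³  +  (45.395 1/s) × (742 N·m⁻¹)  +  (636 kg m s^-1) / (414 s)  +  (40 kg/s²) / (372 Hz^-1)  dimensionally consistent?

No

Dimensions:
  355 kg/s³:  kg·s⁻³
  (45.395 1/s) × (742 N·m⁻¹):  [s⁻¹] · [kg·s⁻²] = kg·s⁻³
  (636 kg m s^-1) / (414 s):  [kg·m·s⁻¹] / [s] = kg·m·s⁻²
  (40 kg/s²) / (372 Hz^-1):  [kg·s⁻²] / [s] = kg·s⁻³
The terms do not share a single dimension (kg·m·s⁻² vs kg·s⁻³).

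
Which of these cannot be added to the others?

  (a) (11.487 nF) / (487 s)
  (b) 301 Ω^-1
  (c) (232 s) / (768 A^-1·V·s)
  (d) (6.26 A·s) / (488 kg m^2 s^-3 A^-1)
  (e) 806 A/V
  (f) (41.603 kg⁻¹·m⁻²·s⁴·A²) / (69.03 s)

Expand each in SI base units:
  (a) [kg⁻¹·m⁻²·s⁴·A²] / [s] = kg⁻¹·m⁻²·s³·A²
  (b) Ω⁻¹ = (V·A⁻¹)⁻¹ = kg⁻¹·m⁻²·s³·A²
  (c) [s] / [kg·m²·s⁻²·A⁻²] = kg⁻¹·m⁻²·s³·A²
  (d) [s·A] / [kg·m²·s⁻³·A⁻¹] = kg⁻¹·m⁻²·s⁴·A²
  (e) A·V⁻¹ = A·(J·C⁻¹)⁻¹ = kg⁻¹·m⁻²·s³·A²
  (f) [kg⁻¹·m⁻²·s⁴·A²] / [s] = kg⁻¹·m⁻²·s³·A²
All reduce to kg⁻¹·m⁻²·s³·A² except (d), which is kg⁻¹·m⁻²·s⁴·A².

(d)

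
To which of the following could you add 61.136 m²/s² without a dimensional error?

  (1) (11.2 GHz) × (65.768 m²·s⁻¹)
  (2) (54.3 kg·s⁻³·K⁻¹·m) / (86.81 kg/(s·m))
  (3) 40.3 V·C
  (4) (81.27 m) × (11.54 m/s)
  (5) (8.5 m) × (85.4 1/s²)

Reference: m²·s⁻².
Each option:
  (1) [s⁻¹] · [m²·s⁻¹] = m²·s⁻²  ← same
  (2) [kg·m·s⁻³·K⁻¹] / [kg·m⁻¹·s⁻¹] = m²·s⁻²·K⁻¹
  (3) C·V = s·A·J·C⁻¹ = kg·m²·s⁻²
  (4) [m] · [m·s⁻¹] = m²·s⁻¹
  (5) [m] · [s⁻²] = m·s⁻²
Only (1) matches m²·s⁻².

(1)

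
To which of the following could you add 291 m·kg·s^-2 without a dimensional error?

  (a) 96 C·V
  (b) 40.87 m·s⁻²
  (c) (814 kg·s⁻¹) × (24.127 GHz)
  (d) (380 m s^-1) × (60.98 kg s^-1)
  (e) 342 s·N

(d)

Reference: kg·m·s⁻².
Each option:
  (a) C·V = s·A·J·C⁻¹ = kg·m²·s⁻²
  (b) m·s⁻²
  (c) [kg·s⁻¹] · [s⁻¹] = kg·s⁻²
  (d) [m·s⁻¹] · [kg·s⁻¹] = kg·m·s⁻²  ← same
  (e) N·s = kg·m·s⁻²·s = kg·m·s⁻¹
Only (d) matches kg·m·s⁻².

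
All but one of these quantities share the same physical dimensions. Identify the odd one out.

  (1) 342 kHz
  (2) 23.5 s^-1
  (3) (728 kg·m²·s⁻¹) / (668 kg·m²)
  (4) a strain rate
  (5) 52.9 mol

(5)

In SI base units:
  (1) Hz = s⁻¹
  (2) s⁻¹
  (3) [kg·m²·s⁻¹] / [kg·m²] = s⁻¹
  (4) [strain rate] = s⁻¹
  (5) mol
All reduce to s⁻¹ except (5), which is mol.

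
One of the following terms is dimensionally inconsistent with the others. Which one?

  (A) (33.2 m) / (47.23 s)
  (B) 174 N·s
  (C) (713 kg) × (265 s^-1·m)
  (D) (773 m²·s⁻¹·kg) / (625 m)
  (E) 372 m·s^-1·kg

(A)

Expand each in SI base units:
  (A) [m] / [s] = m·s⁻¹
  (B) N·s = kg·m·s⁻²·s = kg·m·s⁻¹
  (C) [kg] · [m·s⁻¹] = kg·m·s⁻¹
  (D) [kg·m²·s⁻¹] / [m] = kg·m·s⁻¹
  (E) kg·m·s⁻¹
All reduce to kg·m·s⁻¹ except (A), which is m·s⁻¹.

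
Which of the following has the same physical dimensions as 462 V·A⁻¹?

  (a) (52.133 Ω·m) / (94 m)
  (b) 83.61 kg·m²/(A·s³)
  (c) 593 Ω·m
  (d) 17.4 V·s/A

(a)

Reference: V·A⁻¹ = J·C⁻¹·A⁻¹ = kg·m²·s⁻³·A⁻².
Each option:
  (a) [kg·m³·s⁻³·A⁻²] / [m] = kg·m²·s⁻³·A⁻²  ← same
  (b) kg·m²·s⁻³·A⁻¹
  (c) Ω·m = V·A⁻¹·m = kg·m³·s⁻³·A⁻²
  (d) V·s·A⁻¹ = J·C⁻¹·s·A⁻¹ = kg·m²·s⁻²·A⁻²
Only (a) matches kg·m²·s⁻³·A⁻².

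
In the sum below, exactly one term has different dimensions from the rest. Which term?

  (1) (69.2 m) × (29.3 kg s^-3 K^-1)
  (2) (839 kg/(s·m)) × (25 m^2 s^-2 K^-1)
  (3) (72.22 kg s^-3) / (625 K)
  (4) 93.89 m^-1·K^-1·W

In SI base units:
  (1) [m] · [kg·s⁻³·K⁻¹] = kg·m·s⁻³·K⁻¹
  (2) [kg·m⁻¹·s⁻¹] · [m²·s⁻²·K⁻¹] = kg·m·s⁻³·K⁻¹
  (3) [kg·s⁻³] / [K] = kg·s⁻³·K⁻¹
  (4) W·m⁻¹·K⁻¹ = J·s⁻¹·m⁻¹·K⁻¹ = kg·m·s⁻³·K⁻¹
All reduce to kg·m·s⁻³·K⁻¹ except (3), which is kg·s⁻³·K⁻¹.

(3)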